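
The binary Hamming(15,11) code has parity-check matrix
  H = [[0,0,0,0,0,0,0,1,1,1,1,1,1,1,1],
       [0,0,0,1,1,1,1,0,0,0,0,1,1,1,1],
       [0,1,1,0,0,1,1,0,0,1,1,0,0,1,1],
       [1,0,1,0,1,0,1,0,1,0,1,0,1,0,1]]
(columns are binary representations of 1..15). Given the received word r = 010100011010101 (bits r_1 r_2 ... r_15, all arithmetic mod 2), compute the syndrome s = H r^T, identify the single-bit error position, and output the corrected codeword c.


s = (1, 1, 1, 0)^T, error position = 14, corrected codeword c = 010100011010111

Compute s = H r^T mod 2 one row at a time:
  s_1 = 1 + 1 + 0 + 1 + 0 + 1 + 0 + 1 = 5 ≡ 1 (mod 2).
  s_2 = 1 + 0 + 0 + 0 + 0 + 1 + 0 + 1 = 3 ≡ 1 (mod 2).
  s_3 = 1 + 0 + 0 + 0 + 0 + 1 + 0 + 1 = 3 ≡ 1 (mod 2).
  s_4 = 0 + 0 + 0 + 0 + 1 + 1 + 1 + 1 = 4 ≡ 0 (mod 2).
s = (1, 1, 1, 0)^T — this equals column 14 of H (binary 1110), so error is at position 14.
Correct: flip bit 14 of r = 010100011010101 to get c = 010100011010111.


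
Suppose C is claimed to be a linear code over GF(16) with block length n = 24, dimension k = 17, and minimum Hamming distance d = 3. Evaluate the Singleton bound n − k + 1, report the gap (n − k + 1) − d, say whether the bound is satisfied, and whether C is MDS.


Singleton RHS = n − k + 1 = 8, slack = 5, bound satisfied, not MDS.

Singleton bound: d ≤ n − k + 1.
Here n = 24, k = 17, so n − k + 1 = 8.
Given d = 3, check d ≤ 8: YES.
Slack = (n − k + 1) − d = 5.
The code is NOT MDS (slack = 5 > 0).
Description: the claimed parameters are [24, 17, 3]_16; such a code would be non-MDS.


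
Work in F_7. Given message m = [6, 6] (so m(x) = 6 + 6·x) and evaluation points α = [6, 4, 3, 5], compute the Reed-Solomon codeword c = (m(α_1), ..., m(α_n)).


c = [0, 2, 3, 1]

Message polynomial: m(x) = 6 + 6·x (mod 7).
For each evaluation point α_i, compute m(α_i) mod 7:
  α_1 = 6: Horner steps 6 → 0, so m(6) = 0.
  α_2 = 4: Horner steps 6 → 2, so m(4) = 2.
  α_3 = 3: Horner steps 6 → 3, so m(3) = 3.
  α_4 = 5: Horner steps 6 → 1, so m(5) = 1.
Codeword c = [0, 2, 3, 1] ∈ F_7^4.


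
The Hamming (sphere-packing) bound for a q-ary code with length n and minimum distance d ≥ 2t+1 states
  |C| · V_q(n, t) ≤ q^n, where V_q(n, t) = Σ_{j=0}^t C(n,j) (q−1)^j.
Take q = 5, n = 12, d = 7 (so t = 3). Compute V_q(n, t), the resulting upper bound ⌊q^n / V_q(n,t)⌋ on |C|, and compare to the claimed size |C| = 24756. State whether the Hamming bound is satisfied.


V_q(n, t) = 15185, q^n = 244140625, Hamming bound = 16077, |C| = 24756 > bound (violated).

Step 1: Compute V_q(n, t) = Σ_{j=0}^3 C(n, j) (q−1)^j.
  j = 0: C(12,0)·(4)^0 = 1·1 = 1.
  j = 1: C(12,1)·(4)^1 = 12·4 = 48.
  j = 2: C(12,2)·(4)^2 = 66·16 = 1056.
  j = 3: C(12,3)·(4)^3 = 220·64 = 14080.
  V_q(n, t) = 1 + 48 + 1056 + 14080 = 15185.
Step 2: q^n = 5^12 = 244140625.
Step 3: Hamming bound ⌊q^n / V_q(n,t)⌋ = ⌊244140625/15185⌋ = 16077.
Step 4: Compare |C| = 24756 to 16077: violated.
The claimed |C| lies above the Hamming bound, so no 5-ary code of length 12 with d ≥ 7 can have 24756 codewords.


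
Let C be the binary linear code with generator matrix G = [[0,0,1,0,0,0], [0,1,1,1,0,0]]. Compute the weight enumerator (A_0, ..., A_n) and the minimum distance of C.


Weight distribution: A_0 = 1, A_1 = 1, A_2 = 1, A_3 = 1. Minimum distance d = 1.

Enumerate all 2^2 = 4 messages m ∈ F_2^2.
For each, compute codeword c = mG in F_2^6, then tally its weight.
  m = 00 → c = 000000, weight = 0.
  m = 10 → c = 001000, weight = 1.
  m = 01 → c = 011100, weight = 3.
  m = 11 → c = 010100, weight = 2.
Tally weights:
  weight 0: 1 codewords.
  weight 1: 1 codewords.
  weight 2: 1 codewords.
  weight 3: 1 codewords.
Minimum distance d = smallest w > 0 with A_w > 0 = 1.
Sanity: Σ A_w = 4 = 2^2 = 4 ✓.


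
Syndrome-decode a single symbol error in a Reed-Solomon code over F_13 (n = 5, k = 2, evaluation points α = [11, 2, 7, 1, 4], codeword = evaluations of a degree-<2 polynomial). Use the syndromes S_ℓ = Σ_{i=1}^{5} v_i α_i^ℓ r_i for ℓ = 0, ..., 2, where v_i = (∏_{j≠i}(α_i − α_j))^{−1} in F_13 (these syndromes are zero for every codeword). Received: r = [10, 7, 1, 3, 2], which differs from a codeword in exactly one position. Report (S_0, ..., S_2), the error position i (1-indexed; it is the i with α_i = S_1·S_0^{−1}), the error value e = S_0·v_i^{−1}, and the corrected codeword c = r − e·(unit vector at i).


S = (10, 6, 1), error at position 1, error magnitude e = 6, c = [4, 7, 1, 3, 2].

Step 1: column multipliers v_i = (∏_{j≠i}(α_i − α_j))^{−1} mod 13.
  i = 1 (α = 11): (11−2)(11−7)(11−1)(11−4) = 9·4·10·7 = 2520 ≡ 11, so v_1 = 11^{−1} = 6 (mod 13).
  i = 2 (α = 2): (2−11)(2−7)(2−1)(2−4) = (−9)·(−5)·1·(−2) = −90 ≡ 1, so v_2 = 1^{−1} = 1 (mod 13).
  i = 3 (α = 7): (7−11)(7−2)(7−1)(7−4) = (−4)·5·6·3 = −360 ≡ 4, so v_3 = 4^{−1} = 10 (mod 13).
  i = 4 (α = 1): (1−11)(1−2)(1−7)(1−4) = (−10)·(−1)·(−6)·(−3) = 180 ≡ 11, so v_4 = 11^{−1} = 6 (mod 13).
  i = 5 (α = 4): (4−11)(4−2)(4−7)(4−1) = (−7)·2·(−3)·3 = 126 ≡ 9, so v_5 = 9^{−1} = 3 (mod 13).
  v = [6, 1, 10, 6, 3].
Step 2: syndromes of r = [10, 7, 1, 3, 2] (all sums mod 13).
  S_0 = Σ v_i r_i = 6·10 + 1·7 + 10·1 + 6·3 + 3·2 = 101 ≡ 10.
  S_1 = Σ v_i α_i r_i = 6·11·10 + 1·2·7 + 10·7·1 + 6·1·3 + 3·4·2 = 786 ≡ 6.
  α_i^2 mod 13 = [4, 4, 10, 1, 3].
  S_2 = Σ v_i α_i^2 r_i = 6·4·10 + 1·4·7 + 10·10·1 + 6·1·3 + 3·3·2 = 404 ≡ 1.
  S = (10, 6, 1) ≠ 0, so r is not a codeword (an error is present).
Step 3: locate the error. For a single error e at position i, S_ℓ = v_i·e·α_i^ℓ, so α_err = S_1/S_0.
  S_0^{−1} = 10^{−1} = 4 (mod 13), so α_err = 6·4 = 24 ≡ 11 = α_1. Error position i = 1.
  Consistency check: S_2/S_1 = 1·11 = 11 ≡ 11 = α_err ✓ (single-error assumption holds).
Step 4: error magnitude e = S_0/v_1 = S_0·∏_{j≠1}(α_1 − α_j) = 10·11 = 110 ≡ 6 (mod 13).
Step 5: correct position 1: c_1 = r_1 − e = 10 − 6 ≡ 4 (mod 13). Hence c = [4, 7, 1, 3, 2].
  Check: interpolating c through the α_i gives m(x) = 12 + 4·x (degree < 2) with m(α_i) = c_i for every i, so c is indeed a codeword.


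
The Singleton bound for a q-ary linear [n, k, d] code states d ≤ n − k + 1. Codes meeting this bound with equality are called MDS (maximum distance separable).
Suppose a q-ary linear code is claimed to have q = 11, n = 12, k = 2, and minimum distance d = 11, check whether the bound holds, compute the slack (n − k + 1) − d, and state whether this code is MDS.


Singleton RHS = n − k + 1 = 11, slack = 0, bound satisfied, MDS.

Singleton bound: d ≤ n − k + 1.
Here n = 12, k = 2, so n − k + 1 = 11.
Given d = 11, check d ≤ 11: YES.
Slack = (n − k + 1) − d = 0.
The code is MDS (slack = 0).
Description: the claimed parameters are [12, 2, 11]_11; such a code would be MDS (meets Singleton bound).


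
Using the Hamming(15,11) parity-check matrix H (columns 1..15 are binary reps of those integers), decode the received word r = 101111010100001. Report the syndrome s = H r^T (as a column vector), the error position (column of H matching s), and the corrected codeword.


s = (1, 0, 0, 0)^T, error position = 8, corrected codeword c = 101111000100001

Compute s = H r^T mod 2 one row at a time:
  s_1 = 1 + 0 + 1 + 0 + 0 + 0 + 0 + 1 = 3 ≡ 1 (mod 2).
  s_2 = 1 + 1 + 1 + 0 + 0 + 0 + 0 + 1 = 4 ≡ 0 (mod 2).
  s_3 = 0 + 1 + 1 + 0 + 1 + 0 + 0 + 1 = 4 ≡ 0 (mod 2).
  s_4 = 1 + 1 + 1 + 0 + 0 + 0 + 0 + 1 = 4 ≡ 0 (mod 2).
s = (1, 0, 0, 0)^T — this equals column 8 of H (binary 1000), so error is at position 8.
Correct: flip bit 8 of r = 101111010100001 to get c = 101111000100001.


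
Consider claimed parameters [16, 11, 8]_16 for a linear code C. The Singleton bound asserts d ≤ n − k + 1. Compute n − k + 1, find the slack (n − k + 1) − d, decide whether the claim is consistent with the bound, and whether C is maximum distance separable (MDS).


Singleton RHS = n − k + 1 = 6, slack = -2, bound violated (no such code; not MDS).

Singleton bound: d ≤ n − k + 1.
Here n = 16, k = 11, so n − k + 1 = 6.
Given d = 8, check d ≤ 6: NO.
Slack = (n − k + 1) − d = -2.
The slack is negative: d = 8 exceeds n − k + 1 = 6 by 2, so the Singleton bound is violated and no linear [16, 11, 8]_16 code can exist. In particular it is not MDS (MDS requires d = n − k + 1 exactly).
Description: the claimed parameters are [16, 11, 8]_16; such a code would be impossible (violates the Singleton bound).


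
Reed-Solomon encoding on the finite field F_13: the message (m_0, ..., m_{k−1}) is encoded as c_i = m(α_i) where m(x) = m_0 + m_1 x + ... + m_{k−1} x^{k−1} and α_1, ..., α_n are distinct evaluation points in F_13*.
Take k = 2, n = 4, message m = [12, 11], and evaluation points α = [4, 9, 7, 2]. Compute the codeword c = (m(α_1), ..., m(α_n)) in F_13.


c = [4, 7, 11, 8]

Message polynomial: m(x) = 12 + 11·x (mod 13).
For each evaluation point α_i, compute m(α_i) mod 13:
  α_1 = 4: Horner steps 11 → 4, so m(4) = 4.
  α_2 = 9: Horner steps 11 → 7, so m(9) = 7.
  α_3 = 7: Horner steps 11 → 11, so m(7) = 11.
  α_4 = 2: Horner steps 11 → 8, so m(2) = 8.
Codeword c = [4, 7, 11, 8] ∈ F_13^4.


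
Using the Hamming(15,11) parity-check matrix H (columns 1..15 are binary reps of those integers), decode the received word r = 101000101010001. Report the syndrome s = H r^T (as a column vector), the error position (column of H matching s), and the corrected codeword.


s = (1, 0, 0, 0)^T, error position = 8, corrected codeword c = 101000111010001

Compute s = H r^T mod 2 one row at a time:
  s_1 = 0 + 1 + 0 + 1 + 0 + 0 + 0 + 1 = 3 ≡ 1 (mod 2).
  s_2 = 0 + 0 + 0 + 1 + 0 + 0 + 0 + 1 = 2 ≡ 0 (mod 2).
  s_3 = 0 + 1 + 0 + 1 + 0 + 1 + 0 + 1 = 4 ≡ 0 (mod 2).
  s_4 = 1 + 1 + 0 + 1 + 1 + 1 + 0 + 1 = 6 ≡ 0 (mod 2).
s = (1, 0, 0, 0)^T — this equals column 8 of H (binary 1000), so error is at position 8.
Correct: flip bit 8 of r = 101000101010001 to get c = 101000111010001.


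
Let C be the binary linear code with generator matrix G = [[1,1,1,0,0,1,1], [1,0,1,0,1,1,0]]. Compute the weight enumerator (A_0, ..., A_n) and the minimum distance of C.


Weight distribution: A_0 = 1, A_3 = 1, A_4 = 1, A_5 = 1. Minimum distance d = 3.

Enumerate all 2^2 = 4 messages m ∈ F_2^2.
For each, compute codeword c = mG in F_2^7, then tally its weight.
  m = 00 → c = 0000000, weight = 0.
  m = 10 → c = 1110011, weight = 5.
  m = 01 → c = 1010110, weight = 4.
  m = 11 → c = 0100101, weight = 3.
Tally weights:
  weight 0: 1 codewords.
  weight 3: 1 codewords.
  weight 4: 1 codewords.
  weight 5: 1 codewords.
Minimum distance d = smallest w > 0 with A_w > 0 = 3.
Sanity: Σ A_w = 4 = 2^2 = 4 ✓.


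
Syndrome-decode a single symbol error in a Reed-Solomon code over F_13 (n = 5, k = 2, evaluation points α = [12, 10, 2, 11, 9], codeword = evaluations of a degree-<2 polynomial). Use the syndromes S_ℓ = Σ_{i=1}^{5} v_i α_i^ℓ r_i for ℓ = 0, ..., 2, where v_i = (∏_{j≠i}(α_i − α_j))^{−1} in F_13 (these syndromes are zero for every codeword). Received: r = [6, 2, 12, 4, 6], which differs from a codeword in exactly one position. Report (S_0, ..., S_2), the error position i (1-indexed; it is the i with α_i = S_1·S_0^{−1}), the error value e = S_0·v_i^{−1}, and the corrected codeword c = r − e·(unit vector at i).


S = (11, 8, 7), error at position 5, error magnitude e = 6, c = [6, 2, 12, 4, 0].

Step 1: column multipliers v_i = (∏_{j≠i}(α_i − α_j))^{−1} mod 13.
  i = 1 (α = 12): (12−10)(12−2)(12−11)(12−9) = 2·10·1·3 = 60 ≡ 8, so v_1 = 8^{−1} = 5 (mod 13).
  i = 2 (α = 10): (10−12)(10−2)(10−11)(10−9) = (−2)·8·(−1)·1 = 16 ≡ 3, so v_2 = 3^{−1} = 9 (mod 13).
  i = 3 (α = 2): (2−12)(2−10)(2−11)(2−9) = (−10)·(−8)·(−9)·(−7) = 5040 ≡ 9, so v_3 = 9^{−1} = 3 (mod 13).
  i = 4 (α = 11): (11−12)(11−10)(11−2)(11−9) = (−1)·1·9·2 = −18 ≡ 8, so v_4 = 8^{−1} = 5 (mod 13).
  i = 5 (α = 9): (9−12)(9−10)(9−2)(9−11) = (−3)·(−1)·7·(−2) = −42 ≡ 10, so v_5 = 10^{−1} = 4 (mod 13).
  v = [5, 9, 3, 5, 4].
Step 2: syndromes of r = [6, 2, 12, 4, 6] (all sums mod 13).
  S_0 = Σ v_i r_i = 5·6 + 9·2 + 3·12 + 5·4 + 4·6 = 128 ≡ 11.
  S_1 = Σ v_i α_i r_i = 5·12·6 + 9·10·2 + 3·2·12 + 5·11·4 + 4·9·6 = 1048 ≡ 8.
  α_i^2 mod 13 = [1, 9, 4, 4, 3].
  S_2 = Σ v_i α_i^2 r_i = 5·1·6 + 9·9·2 + 3·4·12 + 5·4·4 + 4·3·6 = 488 ≡ 7.
  S = (11, 8, 7) ≠ 0, so r is not a codeword (an error is present).
Step 3: locate the error. For a single error e at position i, S_ℓ = v_i·e·α_i^ℓ, so α_err = S_1/S_0.
  S_0^{−1} = 11^{−1} = 6 (mod 13), so α_err = 8·6 = 48 ≡ 9 = α_5. Error position i = 5.
  Consistency check: S_2/S_1 = 7·5 = 35 ≡ 9 = α_err ✓ (single-error assumption holds).
Step 4: error magnitude e = S_0/v_5 = S_0·∏_{j≠5}(α_5 − α_j) = 11·10 = 110 ≡ 6 (mod 13).
Step 5: correct position 5: c_5 = r_5 − e = 6 − 6 ≡ 0 (mod 13). Hence c = [6, 2, 12, 4, 0].
  Check: interpolating c through the α_i gives m(x) = 8 + 2·x (degree < 2) with m(α_i) = c_i for every i, so c is indeed a codeword.


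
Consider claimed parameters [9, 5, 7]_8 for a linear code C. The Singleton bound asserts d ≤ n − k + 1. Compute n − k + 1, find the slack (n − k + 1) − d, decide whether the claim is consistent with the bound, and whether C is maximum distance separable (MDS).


Singleton RHS = n − k + 1 = 5, slack = -2, bound violated (no such code; not MDS).

Singleton bound: d ≤ n − k + 1.
Here n = 9, k = 5, so n − k + 1 = 5.
Given d = 7, check d ≤ 5: NO.
Slack = (n − k + 1) − d = -2.
The slack is negative: d = 7 exceeds n − k + 1 = 5 by 2, so the Singleton bound is violated and no linear [9, 5, 7]_8 code can exist. In particular it is not MDS (MDS requires d = n − k + 1 exactly).
Description: the claimed parameters are [9, 5, 7]_8; such a code would be impossible (violates the Singleton bound).


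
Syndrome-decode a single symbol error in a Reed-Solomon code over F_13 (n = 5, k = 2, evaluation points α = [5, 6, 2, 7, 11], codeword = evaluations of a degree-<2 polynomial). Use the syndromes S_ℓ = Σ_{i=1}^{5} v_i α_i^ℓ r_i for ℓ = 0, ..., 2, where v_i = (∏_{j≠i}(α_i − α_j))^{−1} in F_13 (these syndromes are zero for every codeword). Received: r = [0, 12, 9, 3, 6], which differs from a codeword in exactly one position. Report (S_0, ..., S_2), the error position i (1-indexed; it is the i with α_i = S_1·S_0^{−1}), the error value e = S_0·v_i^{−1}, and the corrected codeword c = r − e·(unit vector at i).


S = (6, 4, 7), error at position 1, error magnitude e = 5, c = [8, 12, 9, 3, 6].

Step 1: column multipliers v_i = (∏_{j≠i}(α_i − α_j))^{−1} mod 13.
  i = 1 (α = 5): (5−6)(5−2)(5−7)(5−11) = (−1)·3·(−2)·(−6) = −36 ≡ 3, so v_1 = 3^{−1} = 9 (mod 13).
  i = 2 (α = 6): (6−5)(6−2)(6−7)(6−11) = 1·4·(−1)·(−5) = 20 ≡ 7, so v_2 = 7^{−1} = 2 (mod 13).
  i = 3 (α = 2): (2−5)(2−6)(2−7)(2−11) = (−3)·(−4)·(−5)·(−9) = 540 ≡ 7, so v_3 = 7^{−1} = 2 (mod 13).
  i = 4 (α = 7): (7−5)(7−6)(7−2)(7−11) = 2·1·5·(−4) = −40 ≡ 12, so v_4 = 12^{−1} = 12 (mod 13).
  i = 5 (α = 11): (11−5)(11−6)(11−2)(11−7) = 6·5·9·4 = 1080 ≡ 1, so v_5 = 1^{−1} = 1 (mod 13).
  v = [9, 2, 2, 12, 1].
Step 2: syndromes of r = [0, 12, 9, 3, 6] (all sums mod 13).
  S_0 = Σ v_i r_i = 9·0 + 2·12 + 2·9 + 12·3 + 1·6 = 84 ≡ 6.
  S_1 = Σ v_i α_i r_i = 9·5·0 + 2·6·12 + 2·2·9 + 12·7·3 + 1·11·6 = 498 ≡ 4.
  α_i^2 mod 13 = [12, 10, 4, 10, 4].
  S_2 = Σ v_i α_i^2 r_i = 9·12·0 + 2·10·12 + 2·4·9 + 12·10·3 + 1·4·6 = 696 ≡ 7.
  S = (6, 4, 7) ≠ 0, so r is not a codeword (an error is present).
Step 3: locate the error. For a single error e at position i, S_ℓ = v_i·e·α_i^ℓ, so α_err = S_1/S_0.
  S_0^{−1} = 6^{−1} = 11 (mod 13), so α_err = 4·11 = 44 ≡ 5 = α_1. Error position i = 1.
  Consistency check: S_2/S_1 = 7·10 = 70 ≡ 5 = α_err ✓ (single-error assumption holds).
Step 4: error magnitude e = S_0/v_1 = S_0·∏_{j≠1}(α_1 − α_j) = 6·3 = 18 ≡ 5 (mod 13).
Step 5: correct position 1: c_1 = r_1 − e = 0 − 5 ≡ 8 (mod 13). Hence c = [8, 12, 9, 3, 6].
  Check: interpolating c through the α_i gives m(x) = 1 + 4·x (degree < 2) with m(α_i) = c_i for every i, so c is indeed a codeword.


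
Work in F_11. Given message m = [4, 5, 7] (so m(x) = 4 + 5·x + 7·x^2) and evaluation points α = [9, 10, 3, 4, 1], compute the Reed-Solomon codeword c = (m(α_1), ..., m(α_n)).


c = [0, 6, 5, 4, 5]

Message polynomial: m(x) = 4 + 5·x + 7·x^2 (mod 11).
For each evaluation point α_i, compute m(α_i) mod 11:
  α_1 = 9: Horner steps 7 → 2 → 0, so m(9) = 0.
  α_2 = 10: Horner steps 7 → 9 → 6, so m(10) = 6.
  α_3 = 3: Horner steps 7 → 4 → 5, so m(3) = 5.
  α_4 = 4: Horner steps 7 → 0 → 4, so m(4) = 4.
  α_5 = 1: Horner steps 7 → 1 → 5, so m(1) = 5.
Codeword c = [0, 6, 5, 4, 5] ∈ F_11^5.


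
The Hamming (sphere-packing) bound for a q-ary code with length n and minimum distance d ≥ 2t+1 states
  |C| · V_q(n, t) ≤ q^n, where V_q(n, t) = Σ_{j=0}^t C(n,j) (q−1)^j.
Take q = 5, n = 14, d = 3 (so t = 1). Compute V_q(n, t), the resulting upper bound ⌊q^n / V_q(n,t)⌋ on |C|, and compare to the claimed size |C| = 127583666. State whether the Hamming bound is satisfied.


V_q(n, t) = 57, q^n = 6103515625, Hamming bound = 107079221, |C| = 127583666 > bound (violated).

Step 1: Compute V_q(n, t) = Σ_{j=0}^1 C(n, j) (q−1)^j.
  j = 0: C(14,0)·(4)^0 = 1·1 = 1.
  j = 1: C(14,1)·(4)^1 = 14·4 = 56.
  V_q(n, t) = 1 + 56 = 57.
Step 2: q^n = 5^14 = 6103515625.
Step 3: Hamming bound ⌊q^n / V_q(n,t)⌋ = ⌊6103515625/57⌋ = 107079221.
Step 4: Compare |C| = 127583666 to 107079221: violated.
The claimed |C| lies above the Hamming bound, so no 5-ary code of length 14 with d ≥ 3 can have 127583666 codewords.


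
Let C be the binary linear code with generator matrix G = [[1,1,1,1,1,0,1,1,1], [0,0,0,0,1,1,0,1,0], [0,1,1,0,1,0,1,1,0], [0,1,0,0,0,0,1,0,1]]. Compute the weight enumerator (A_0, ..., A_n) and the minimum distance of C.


Weight distribution: A_0 = 1, A_3 = 4, A_4 = 4, A_5 = 2, A_6 = 2, A_7 = 2, A_8 = 1. Minimum distance d = 3.

Enumerate all 2^4 = 16 messages m ∈ F_2^4.
For each, compute codeword c = mG in F_2^9, then tally its weight.
  m = 0000 → c = 000000000, weight = 0.
  m = 1000 → c = 111110111, weight = 8.
  m = 0100 → c = 000011010, weight = 3.
  m = 1100 → c = 111101101, weight = 7.
  m = 0010 → c = 011010110, weight = 5.
  m = 1010 → c = 100100001, weight = 3.
  m = 0110 → c = 011001100, weight = 4.
  m = 1110 → c = 100111011, weight = 6.
  m = 0001 → c = 010000101, weight = 3.
  m = 1001 → c = 101110010, weight = 5.
  m = 0101 → c = 010011111, weight = 6.
  m = 1101 → c = 101101000, weight = 4.
  m = 0011 → c = 001010011, weight = 4.
  m = 1011 → c = 110100100, weight = 4.
  m = 0111 → c = 001001001, weight = 3.
  m = 1111 → c = 110111110, weight = 7.
Tally weights:
  weight 0: 1 codewords.
  weight 3: 4 codewords.
  weight 4: 4 codewords.
  weight 5: 2 codewords.
  weight 6: 2 codewords.
  weight 7: 2 codewords.
  weight 8: 1 codewords.
Minimum distance d = smallest w > 0 with A_w > 0 = 3.
Sanity: Σ A_w = 16 = 2^4 = 16 ✓.


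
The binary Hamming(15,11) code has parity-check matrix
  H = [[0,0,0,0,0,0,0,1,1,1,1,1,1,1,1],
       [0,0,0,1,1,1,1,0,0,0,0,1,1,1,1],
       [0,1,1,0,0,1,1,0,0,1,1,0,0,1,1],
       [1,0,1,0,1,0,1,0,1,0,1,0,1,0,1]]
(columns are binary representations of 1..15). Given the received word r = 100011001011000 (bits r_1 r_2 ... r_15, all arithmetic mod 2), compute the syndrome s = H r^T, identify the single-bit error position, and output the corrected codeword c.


s = (1, 1, 0, 0)^T, error position = 12, corrected codeword c = 100011001010000

Compute s = H r^T mod 2 one row at a time:
  s_1 = 0 + 1 + 0 + 1 + 1 + 0 + 0 + 0 = 3 ≡ 1 (mod 2).
  s_2 = 0 + 1 + 1 + 0 + 1 + 0 + 0 + 0 = 3 ≡ 1 (mod 2).
  s_3 = 0 + 0 + 1 + 0 + 0 + 1 + 0 + 0 = 2 ≡ 0 (mod 2).
  s_4 = 1 + 0 + 1 + 0 + 1 + 1 + 0 + 0 = 4 ≡ 0 (mod 2).
s = (1, 1, 0, 0)^T — this equals column 12 of H (binary 1100), so error is at position 12.
Correct: flip bit 12 of r = 100011001011000 to get c = 100011001010000.


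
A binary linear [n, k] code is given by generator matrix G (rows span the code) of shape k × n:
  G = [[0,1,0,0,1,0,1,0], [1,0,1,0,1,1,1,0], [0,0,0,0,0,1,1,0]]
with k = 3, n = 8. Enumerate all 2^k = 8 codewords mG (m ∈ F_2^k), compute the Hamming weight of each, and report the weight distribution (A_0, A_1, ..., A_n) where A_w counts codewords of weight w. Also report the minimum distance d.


Weight distribution: A_0 = 1, A_2 = 1, A_3 = 3, A_4 = 2, A_5 = 1. Minimum distance d = 2.

Enumerate all 2^3 = 8 messages m ∈ F_2^3.
For each, compute codeword c = mG in F_2^8, then tally its weight.
  m = 000 → c = 00000000, weight = 0.
  m = 100 → c = 01001010, weight = 3.
  m = 010 → c = 10101110, weight = 5.
  m = 110 → c = 11100100, weight = 4.
  m = 001 → c = 00000110, weight = 2.
  m = 101 → c = 01001100, weight = 3.
  m = 011 → c = 10101000, weight = 3.
  m = 111 → c = 11100010, weight = 4.
Tally weights:
  weight 0: 1 codewords.
  weight 2: 1 codewords.
  weight 3: 3 codewords.
  weight 4: 2 codewords.
  weight 5: 1 codewords.
Minimum distance d = smallest w > 0 with A_w > 0 = 2.
Sanity: Σ A_w = 8 = 2^3 = 8 ✓.


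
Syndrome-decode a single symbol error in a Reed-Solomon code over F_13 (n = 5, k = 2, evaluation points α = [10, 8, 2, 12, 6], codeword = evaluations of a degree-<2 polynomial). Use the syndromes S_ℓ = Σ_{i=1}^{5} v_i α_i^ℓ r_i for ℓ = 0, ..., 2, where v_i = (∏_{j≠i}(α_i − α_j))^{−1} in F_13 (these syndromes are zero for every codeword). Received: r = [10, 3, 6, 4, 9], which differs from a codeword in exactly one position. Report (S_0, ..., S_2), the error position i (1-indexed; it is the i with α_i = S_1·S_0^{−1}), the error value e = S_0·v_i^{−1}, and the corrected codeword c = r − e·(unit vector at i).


S = (7, 1, 2), error at position 3, error magnitude e = 11, c = [10, 3, 8, 4, 9].

Step 1: column multipliers v_i = (∏_{j≠i}(α_i − α_j))^{−1} mod 13.
  i = 1 (α = 10): (10−8)(10−2)(10−12)(10−6) = 2·8·(−2)·4 = −128 ≡ 2, so v_1 = 2^{−1} = 7 (mod 13).
  i = 2 (α = 8): (8−10)(8−2)(8−12)(8−6) = (−2)·6·(−4)·2 = 96 ≡ 5, so v_2 = 5^{−1} = 8 (mod 13).
  i = 3 (α = 2): (2−10)(2−8)(2−12)(2−6) = (−8)·(−6)·(−10)·(−4) = 1920 ≡ 9, so v_3 = 9^{−1} = 3 (mod 13).
  i = 4 (α = 12): (12−10)(12−8)(12−2)(12−6) = 2·4·10·6 = 480 ≡ 12, so v_4 = 12^{−1} = 12 (mod 13).
  i = 5 (α = 6): (6−10)(6−8)(6−2)(6−12) = (−4)·(−2)·4·(−6) = −192 ≡ 3, so v_5 = 3^{−1} = 9 (mod 13).
  v = [7, 8, 3, 12, 9].
Step 2: syndromes of r = [10, 3, 6, 4, 9] (all sums mod 13).
  S_0 = Σ v_i r_i = 7·10 + 8·3 + 3·6 + 12·4 + 9·9 = 241 ≡ 7.
  S_1 = Σ v_i α_i r_i = 7·10·10 + 8·8·3 + 3·2·6 + 12·12·4 + 9·6·9 = 1990 ≡ 1.
  α_i^2 mod 13 = [9, 12, 4, 1, 10].
  S_2 = Σ v_i α_i^2 r_i = 7·9·10 + 8·12·3 + 3·4·6 + 12·1·4 + 9·10·9 = 1848 ≡ 2.
  S = (7, 1, 2) ≠ 0, so r is not a codeword (an error is present).
Step 3: locate the error. For a single error e at position i, S_ℓ = v_i·e·α_i^ℓ, so α_err = S_1/S_0.
  S_0^{−1} = 7^{−1} = 2 (mod 13), so α_err = 1·2 = 2 ≡ 2 = α_3. Error position i = 3.
  Consistency check: S_2/S_1 = 2·1 = 2 ≡ 2 = α_err ✓ (single-error assumption holds).
Step 4: error magnitude e = S_0/v_3 = S_0·∏_{j≠3}(α_3 − α_j) = 7·9 = 63 ≡ 11 (mod 13).
Step 5: correct position 3: c_3 = r_3 − e = 6 − 11 ≡ 8 (mod 13). Hence c = [10, 3, 8, 4, 9].
  Check: interpolating c through the α_i gives m(x) = 1 + 10·x (degree < 2) with m(α_i) = c_i for every i, so c is indeed a codeword.


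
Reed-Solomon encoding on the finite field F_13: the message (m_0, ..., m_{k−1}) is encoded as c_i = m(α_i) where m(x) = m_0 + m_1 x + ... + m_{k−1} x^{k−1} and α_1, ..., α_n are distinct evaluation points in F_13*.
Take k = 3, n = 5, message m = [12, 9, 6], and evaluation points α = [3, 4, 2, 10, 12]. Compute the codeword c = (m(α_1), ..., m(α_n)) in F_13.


c = [2, 1, 2, 0, 9]

Message polynomial: m(x) = 12 + 9·x + 6·x^2 (mod 13).
For each evaluation point α_i, compute m(α_i) mod 13:
  α_1 = 3: Horner steps 6 → 1 → 2, so m(3) = 2.
  α_2 = 4: Horner steps 6 → 7 → 1, so m(4) = 1.
  α_3 = 2: Horner steps 6 → 8 → 2, so m(2) = 2.
  α_4 = 10: Horner steps 6 → 4 → 0, so m(10) = 0.
  α_5 = 12: Horner steps 6 → 3 → 9, so m(12) = 9.
Codeword c = [2, 1, 2, 0, 9] ∈ F_13^5.


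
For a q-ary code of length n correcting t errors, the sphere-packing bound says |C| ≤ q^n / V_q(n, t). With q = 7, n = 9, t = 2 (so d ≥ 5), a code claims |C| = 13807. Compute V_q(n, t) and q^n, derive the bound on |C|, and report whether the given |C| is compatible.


V_q(n, t) = 1351, q^n = 40353607, Hamming bound = 29869, |C| = 13807 ≤ bound (satisfied).

Step 1: Compute V_q(n, t) = Σ_{j=0}^2 C(n, j) (q−1)^j.
  j = 0: C(9,0)·(6)^0 = 1·1 = 1.
  j = 1: C(9,1)·(6)^1 = 9·6 = 54.
  j = 2: C(9,2)·(6)^2 = 36·36 = 1296.
  V_q(n, t) = 1 + 54 + 1296 = 1351.
Step 2: q^n = 7^9 = 40353607.
Step 3: Hamming bound ⌊q^n / V_q(n,t)⌋ = ⌊40353607/1351⌋ = 29869.
Step 4: Compare |C| = 13807 to 29869: satisfied.
The claimed |C| lies below the Hamming bound.


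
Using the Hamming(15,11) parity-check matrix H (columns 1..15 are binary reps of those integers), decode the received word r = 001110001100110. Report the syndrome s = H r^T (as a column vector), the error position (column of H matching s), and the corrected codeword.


s = (0, 0, 1, 0)^T, error position = 2, corrected codeword c = 011110001100110

Compute s = H r^T mod 2 one row at a time:
  s_1 = 0 + 1 + 1 + 0 + 0 + 1 + 1 + 0 = 4 ≡ 0 (mod 2).
  s_2 = 1 + 1 + 0 + 0 + 0 + 1 + 1 + 0 = 4 ≡ 0 (mod 2).
  s_3 = 0 + 1 + 0 + 0 + 1 + 0 + 1 + 0 = 3 ≡ 1 (mod 2).
  s_4 = 0 + 1 + 1 + 0 + 1 + 0 + 1 + 0 = 4 ≡ 0 (mod 2).
s = (0, 0, 1, 0)^T — this equals column 2 of H (binary 0010), so error is at position 2.
Correct: flip bit 2 of r = 001110001100110 to get c = 011110001100110.


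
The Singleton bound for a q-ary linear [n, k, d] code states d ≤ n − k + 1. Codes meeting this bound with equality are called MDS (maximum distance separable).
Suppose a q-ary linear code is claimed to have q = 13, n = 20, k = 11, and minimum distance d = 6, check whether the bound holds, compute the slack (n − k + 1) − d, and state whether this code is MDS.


Singleton RHS = n − k + 1 = 10, slack = 4, bound satisfied, not MDS.

Singleton bound: d ≤ n − k + 1.
Here n = 20, k = 11, so n − k + 1 = 10.
Given d = 6, check d ≤ 10: YES.
Slack = (n − k + 1) − d = 4.
The code is NOT MDS (slack = 4 > 0).
Description: the claimed parameters are [20, 11, 6]_13; such a code would be non-MDS.


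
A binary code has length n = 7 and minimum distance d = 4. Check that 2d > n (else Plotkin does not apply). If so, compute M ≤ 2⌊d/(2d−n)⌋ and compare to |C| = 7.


Plotkin bound M ≤ 8; given |C| = 7 ≤ bound (satisfied).

Check applicability: 2d = 8, n = 7.
2d − n = 1 > 0, so Plotkin applies.
Compute d/(2d−n) = 4/1 ≈ 4.0000.
⌊d/(2d−n)⌋ = 4.
Plotkin bound: M ≤ 2·4 = 8.
Given |C| = 7, check: satisfied.
This |C| is below the Plotkin bound.


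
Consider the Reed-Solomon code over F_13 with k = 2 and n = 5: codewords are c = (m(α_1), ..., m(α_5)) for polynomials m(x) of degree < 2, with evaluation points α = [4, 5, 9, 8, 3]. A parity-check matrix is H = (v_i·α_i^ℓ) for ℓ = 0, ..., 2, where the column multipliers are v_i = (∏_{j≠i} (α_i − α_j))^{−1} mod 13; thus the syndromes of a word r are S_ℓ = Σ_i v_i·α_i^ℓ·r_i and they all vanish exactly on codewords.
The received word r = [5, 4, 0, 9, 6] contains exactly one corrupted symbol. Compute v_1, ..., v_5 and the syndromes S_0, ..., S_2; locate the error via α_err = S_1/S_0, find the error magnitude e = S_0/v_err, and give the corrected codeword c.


S = (12, 5, 1), error at position 4, error magnitude e = 8, c = [5, 4, 0, 1, 6].

Step 1: column multipliers v_i = (∏_{j≠i}(α_i − α_j))^{−1} mod 13.
  i = 1 (α = 4): (4−5)(4−9)(4−8)(4−3) = (−1)·(−5)·(−4)·1 = −20 ≡ 6, so v_1 = 6^{−1} = 11 (mod 13).
  i = 2 (α = 5): (5−4)(5−9)(5−8)(5−3) = 1·(−4)·(−3)·2 = 24 ≡ 11, so v_2 = 11^{−1} = 6 (mod 13).
  i = 3 (α = 9): (9−4)(9−5)(9−8)(9−3) = 5·4·1·6 = 120 ≡ 3, so v_3 = 3^{−1} = 9 (mod 13).
  i = 4 (α = 8): (8−4)(8−5)(8−9)(8−3) = 4·3·(−1)·5 = −60 ≡ 5, so v_4 = 5^{−1} = 8 (mod 13).
  i = 5 (α = 3): (3−4)(3−5)(3−9)(3−8) = (−1)·(−2)·(−6)·(−5) = 60 ≡ 8, so v_5 = 8^{−1} = 5 (mod 13).
  v = [11, 6, 9, 8, 5].
Step 2: syndromes of r = [5, 4, 0, 9, 6] (all sums mod 13).
  S_0 = Σ v_i r_i = 11·5 + 6·4 + 9·0 + 8·9 + 5·6 = 181 ≡ 12.
  S_1 = Σ v_i α_i r_i = 11·4·5 + 6·5·4 + 9·9·0 + 8·8·9 + 5·3·6 = 1006 ≡ 5.
  α_i^2 mod 13 = [3, 12, 3, 12, 9].
  S_2 = Σ v_i α_i^2 r_i = 11·3·5 + 6·12·4 + 9·3·0 + 8·12·9 + 5·9·6 = 1587 ≡ 1.
  S = (12, 5, 1) ≠ 0, so r is not a codeword (an error is present).
Step 3: locate the error. For a single error e at position i, S_ℓ = v_i·e·α_i^ℓ, so α_err = S_1/S_0.
  S_0^{−1} = 12^{−1} = 12 (mod 13), so α_err = 5·12 = 60 ≡ 8 = α_4. Error position i = 4.
  Consistency check: S_2/S_1 = 1·8 = 8 ≡ 8 = α_err ✓ (single-error assumption holds).
Step 4: error magnitude e = S_0/v_4 = S_0·∏_{j≠4}(α_4 − α_j) = 12·5 = 60 ≡ 8 (mod 13).
Step 5: correct position 4: c_4 = r_4 − e = 9 − 8 ≡ 1 (mod 13). Hence c = [5, 4, 0, 1, 6].
  Check: interpolating c through the α_i gives m(x) = 9 + 12·x (degree < 2) with m(α_i) = c_i for every i, so c is indeed a codeword.


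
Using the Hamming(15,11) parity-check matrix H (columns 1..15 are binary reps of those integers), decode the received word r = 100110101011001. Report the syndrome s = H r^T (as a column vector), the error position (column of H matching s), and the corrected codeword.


s = (0, 1, 1, 0)^T, error position = 6, corrected codeword c = 100111101011001

Compute s = H r^T mod 2 one row at a time:
  s_1 = 0 + 1 + 0 + 1 + 1 + 0 + 0 + 1 = 4 ≡ 0 (mod 2).
  s_2 = 1 + 1 + 0 + 1 + 1 + 0 + 0 + 1 = 5 ≡ 1 (mod 2).
  s_3 = 0 + 0 + 0 + 1 + 0 + 1 + 0 + 1 = 3 ≡ 1 (mod 2).
  s_4 = 1 + 0 + 1 + 1 + 1 + 1 + 0 + 1 = 6 ≡ 0 (mod 2).
s = (0, 1, 1, 0)^T — this equals column 6 of H (binary 0110), so error is at position 6.
Correct: flip bit 6 of r = 100110101011001 to get c = 100111101011001.


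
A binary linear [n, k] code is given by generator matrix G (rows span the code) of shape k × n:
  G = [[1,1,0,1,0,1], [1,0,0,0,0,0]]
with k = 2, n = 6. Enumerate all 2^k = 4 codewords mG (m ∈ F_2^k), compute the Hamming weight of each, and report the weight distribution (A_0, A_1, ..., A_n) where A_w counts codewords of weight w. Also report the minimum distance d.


Weight distribution: A_0 = 1, A_1 = 1, A_3 = 1, A_4 = 1. Minimum distance d = 1.

Enumerate all 2^2 = 4 messages m ∈ F_2^2.
For each, compute codeword c = mG in F_2^6, then tally its weight.
  m = 00 → c = 000000, weight = 0.
  m = 10 → c = 110101, weight = 4.
  m = 01 → c = 100000, weight = 1.
  m = 11 → c = 010101, weight = 3.
Tally weights:
  weight 0: 1 codewords.
  weight 1: 1 codewords.
  weight 3: 1 codewords.
  weight 4: 1 codewords.
Minimum distance d = smallest w > 0 with A_w > 0 = 1.
Sanity: Σ A_w = 4 = 2^2 = 4 ✓.


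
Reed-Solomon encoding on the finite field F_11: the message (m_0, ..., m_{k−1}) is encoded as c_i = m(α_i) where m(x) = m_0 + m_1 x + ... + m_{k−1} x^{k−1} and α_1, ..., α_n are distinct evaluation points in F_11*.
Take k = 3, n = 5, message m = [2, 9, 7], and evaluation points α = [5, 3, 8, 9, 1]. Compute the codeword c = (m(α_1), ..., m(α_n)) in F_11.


c = [2, 4, 5, 1, 7]

Message polynomial: m(x) = 2 + 9·x + 7·x^2 (mod 11).
For each evaluation point α_i, compute m(α_i) mod 11:
  α_1 = 5: Horner steps 7 → 0 → 2, so m(5) = 2.
  α_2 = 3: Horner steps 7 → 8 → 4, so m(3) = 4.
  α_3 = 8: Horner steps 7 → 10 → 5, so m(8) = 5.
  α_4 = 9: Horner steps 7 → 6 → 1, so m(9) = 1.
  α_5 = 1: Horner steps 7 → 5 → 7, so m(1) = 7.
Codeword c = [2, 4, 5, 1, 7] ∈ F_11^5.


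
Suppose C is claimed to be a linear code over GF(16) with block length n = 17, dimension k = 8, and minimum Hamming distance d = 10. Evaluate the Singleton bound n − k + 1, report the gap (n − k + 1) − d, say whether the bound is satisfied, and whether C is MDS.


Singleton RHS = n − k + 1 = 10, slack = 0, bound satisfied, MDS.

Singleton bound: d ≤ n − k + 1.
Here n = 17, k = 8, so n − k + 1 = 10.
Given d = 10, check d ≤ 10: YES.
Slack = (n − k + 1) − d = 0.
The code is MDS (slack = 0).
Description: the claimed parameters are [17, 8, 10]_16; such a code would be MDS (meets Singleton bound).


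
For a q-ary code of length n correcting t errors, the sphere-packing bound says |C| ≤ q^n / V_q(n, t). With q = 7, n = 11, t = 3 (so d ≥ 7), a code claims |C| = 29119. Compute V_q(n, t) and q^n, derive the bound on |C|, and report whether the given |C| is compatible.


V_q(n, t) = 37687, q^n = 1977326743, Hamming bound = 52467, |C| = 29119 ≤ bound (satisfied).

Step 1: Compute V_q(n, t) = Σ_{j=0}^3 C(n, j) (q−1)^j.
  j = 0: C(11,0)·(6)^0 = 1·1 = 1.
  j = 1: C(11,1)·(6)^1 = 11·6 = 66.
  j = 2: C(11,2)·(6)^2 = 55·36 = 1980.
  j = 3: C(11,3)·(6)^3 = 165·216 = 35640.
  V_q(n, t) = 1 + 66 + 1980 + 35640 = 37687.
Step 2: q^n = 7^11 = 1977326743.
Step 3: Hamming bound ⌊q^n / V_q(n,t)⌋ = ⌊1977326743/37687⌋ = 52467.
Step 4: Compare |C| = 29119 to 52467: satisfied.
The claimed |C| lies below the Hamming bound.


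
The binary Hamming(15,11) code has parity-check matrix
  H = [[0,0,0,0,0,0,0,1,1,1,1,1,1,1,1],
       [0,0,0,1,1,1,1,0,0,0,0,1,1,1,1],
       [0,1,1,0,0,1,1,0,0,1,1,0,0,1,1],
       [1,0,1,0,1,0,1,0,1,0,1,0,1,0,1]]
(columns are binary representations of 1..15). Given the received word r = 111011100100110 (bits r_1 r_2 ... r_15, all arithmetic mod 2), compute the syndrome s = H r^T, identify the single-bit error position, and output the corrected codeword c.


s = (1, 1, 0, 1)^T, error position = 13, corrected codeword c = 111011100100010

Compute s = H r^T mod 2 one row at a time:
  s_1 = 0 + 0 + 1 + 0 + 0 + 1 + 1 + 0 = 3 ≡ 1 (mod 2).
  s_2 = 0 + 1 + 1 + 1 + 0 + 1 + 1 + 0 = 5 ≡ 1 (mod 2).
  s_3 = 1 + 1 + 1 + 1 + 1 + 0 + 1 + 0 = 6 ≡ 0 (mod 2).
  s_4 = 1 + 1 + 1 + 1 + 0 + 0 + 1 + 0 = 5 ≡ 1 (mod 2).
s = (1, 1, 0, 1)^T — this equals column 13 of H (binary 1101), so error is at position 13.
Correct: flip bit 13 of r = 111011100100110 to get c = 111011100100010.


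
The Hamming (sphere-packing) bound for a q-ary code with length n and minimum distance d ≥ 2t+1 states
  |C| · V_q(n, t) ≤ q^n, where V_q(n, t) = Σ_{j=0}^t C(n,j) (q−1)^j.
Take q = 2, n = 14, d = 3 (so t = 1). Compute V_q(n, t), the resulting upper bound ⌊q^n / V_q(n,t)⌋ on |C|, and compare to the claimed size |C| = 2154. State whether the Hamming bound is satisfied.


V_q(n, t) = 15, q^n = 16384, Hamming bound = 1092, |C| = 2154 > bound (violated).

Step 1: Compute V_q(n, t) = Σ_{j=0}^1 C(n, j) (q−1)^j.
  j = 0: C(14,0)·(1)^0 = 1·1 = 1.
  j = 1: C(14,1)·(1)^1 = 14·1 = 14.
  V_q(n, t) = 1 + 14 = 15.
Step 2: q^n = 2^14 = 16384.
Step 3: Hamming bound ⌊q^n / V_q(n,t)⌋ = ⌊16384/15⌋ = 1092.
Step 4: Compare |C| = 2154 to 1092: violated.
The claimed |C| lies above the Hamming bound, so no 2-ary code of length 14 with d ≥ 3 can have 2154 codewords.


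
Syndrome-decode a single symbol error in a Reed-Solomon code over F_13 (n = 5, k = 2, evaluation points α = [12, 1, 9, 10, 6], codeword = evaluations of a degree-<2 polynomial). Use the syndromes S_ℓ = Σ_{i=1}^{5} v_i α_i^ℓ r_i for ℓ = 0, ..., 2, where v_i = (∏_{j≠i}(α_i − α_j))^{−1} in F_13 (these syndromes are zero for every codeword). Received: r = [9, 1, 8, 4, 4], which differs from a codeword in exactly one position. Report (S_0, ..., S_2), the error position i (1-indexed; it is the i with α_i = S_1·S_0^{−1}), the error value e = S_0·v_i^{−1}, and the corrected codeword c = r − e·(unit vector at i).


S = (9, 2, 12), error at position 5, error magnitude e = 10, c = [9, 1, 8, 4, 7].

Step 1: column multipliers v_i = (∏_{j≠i}(α_i − α_j))^{−1} mod 13.
  i = 1 (α = 12): (12−1)(12−9)(12−10)(12−6) = 11·3·2·6 = 396 ≡ 6, so v_1 = 6^{−1} = 11 (mod 13).
  i = 2 (α = 1): (1−12)(1−9)(1−10)(1−6) = (−11)·(−8)·(−9)·(−5) = 3960 ≡ 8, so v_2 = 8^{−1} = 5 (mod 13).
  i = 3 (α = 9): (9−12)(9−1)(9−10)(9−6) = (−3)·8·(−1)·3 = 72 ≡ 7, so v_3 = 7^{−1} = 2 (mod 13).
  i = 4 (α = 10): (10−12)(10−1)(10−9)(10−6) = (−2)·9·1·4 = −72 ≡ 6, so v_4 = 6^{−1} = 11 (mod 13).
  i = 5 (α = 6): (6−12)(6−1)(6−9)(6−10) = (−6)·5·(−3)·(−4) = −360 ≡ 4, so v_5 = 4^{−1} = 10 (mod 13).
  v = [11, 5, 2, 11, 10].
Step 2: syndromes of r = [9, 1, 8, 4, 4] (all sums mod 13).
  S_0 = Σ v_i r_i = 11·9 + 5·1 + 2·8 + 11·4 + 10·4 = 204 ≡ 9.
  S_1 = Σ v_i α_i r_i = 11·12·9 + 5·1·1 + 2·9·8 + 11·10·4 + 10·6·4 = 2017 ≡ 2.
  α_i^2 mod 13 = [1, 1, 3, 9, 10].
  S_2 = Σ v_i α_i^2 r_i = 11·1·9 + 5·1·1 + 2·3·8 + 11·9·4 + 10·10·4 = 948 ≡ 12.
  S = (9, 2, 12) ≠ 0, so r is not a codeword (an error is present).
Step 3: locate the error. For a single error e at position i, S_ℓ = v_i·e·α_i^ℓ, so α_err = S_1/S_0.
  S_0^{−1} = 9^{−1} = 3 (mod 13), so α_err = 2·3 = 6 ≡ 6 = α_5. Error position i = 5.
  Consistency check: S_2/S_1 = 12·7 = 84 ≡ 6 = α_err ✓ (single-error assumption holds).
Step 4: error magnitude e = S_0/v_5 = S_0·∏_{j≠5}(α_5 − α_j) = 9·4 = 36 ≡ 10 (mod 13).
Step 5: correct position 5: c_5 = r_5 − e = 4 − 10 ≡ 7 (mod 13). Hence c = [9, 1, 8, 4, 7].
  Check: interpolating c through the α_i gives m(x) = 5 + 9·x (degree < 2) with m(α_i) = c_i for every i, so c is indeed a codeword.


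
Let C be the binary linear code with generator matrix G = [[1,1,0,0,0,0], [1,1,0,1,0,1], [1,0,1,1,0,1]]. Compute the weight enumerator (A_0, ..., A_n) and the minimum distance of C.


Weight distribution: A_0 = 1, A_2 = 4, A_4 = 3. Minimum distance d = 2.

Enumerate all 2^3 = 8 messages m ∈ F_2^3.
For each, compute codeword c = mG in F_2^6, then tally its weight.
  m = 000 → c = 000000, weight = 0.
  m = 100 → c = 110000, weight = 2.
  m = 010 → c = 110101, weight = 4.
  m = 110 → c = 000101, weight = 2.
  m = 001 → c = 101101, weight = 4.
  m = 101 → c = 011101, weight = 4.
  m = 011 → c = 011000, weight = 2.
  m = 111 → c = 101000, weight = 2.
Tally weights:
  weight 0: 1 codewords.
  weight 2: 4 codewords.
  weight 4: 3 codewords.
Minimum distance d = smallest w > 0 with A_w > 0 = 2.
Sanity: Σ A_w = 8 = 2^3 = 8 ✓.


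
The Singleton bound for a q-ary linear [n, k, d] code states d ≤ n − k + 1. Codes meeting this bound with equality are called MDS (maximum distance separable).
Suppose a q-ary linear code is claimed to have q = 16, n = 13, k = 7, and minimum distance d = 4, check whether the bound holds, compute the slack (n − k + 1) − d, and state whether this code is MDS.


Singleton RHS = n − k + 1 = 7, slack = 3, bound satisfied, not MDS.

Singleton bound: d ≤ n − k + 1.
Here n = 13, k = 7, so n − k + 1 = 7.
Given d = 4, check d ≤ 7: YES.
Slack = (n − k + 1) − d = 3.
The code is NOT MDS (slack = 3 > 0).
Description: the claimed parameters are [13, 7, 4]_16; such a code would be non-MDS.


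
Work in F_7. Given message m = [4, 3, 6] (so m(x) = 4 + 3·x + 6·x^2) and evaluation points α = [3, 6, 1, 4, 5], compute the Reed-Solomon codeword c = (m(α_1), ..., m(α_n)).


c = [4, 0, 6, 0, 1]

Message polynomial: m(x) = 4 + 3·x + 6·x^2 (mod 7).
For each evaluation point α_i, compute m(α_i) mod 7:
  α_1 = 3: Horner steps 6 → 0 → 4, so m(3) = 4.
  α_2 = 6: Horner steps 6 → 4 → 0, so m(6) = 0.
  α_3 = 1: Horner steps 6 → 2 → 6, so m(1) = 6.
  α_4 = 4: Horner steps 6 → 6 → 0, so m(4) = 0.
  α_5 = 5: Horner steps 6 → 5 → 1, so m(5) = 1.
Codeword c = [4, 0, 6, 0, 1] ∈ F_7^5.
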